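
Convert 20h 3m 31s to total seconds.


72211 seconds

Hours: 20 × 3600 = 72000
Minutes: 3 × 60 = 180
Seconds: 31
Total = 72000 + 180 + 31 = 72211


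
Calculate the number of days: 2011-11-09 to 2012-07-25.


259 days

From November 9, 2011 to July 25, 2012
Rest of November 2011: 30 - 9 = 21
Full months: December 31, January 31, February 2012 29, March 31, April 30, May 31, June 30
Days into July 2012: 25
Total = 21 + 31 + 31 + 29 + 31 + 30 + 31 + 30 + 25 = 259 days


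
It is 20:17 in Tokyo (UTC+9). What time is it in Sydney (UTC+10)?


Time difference = UTC+10 - UTC+9 = +1 hours
New hour = (20 + 1) mod 24
= 21 mod 24 = 21
Minutes unchanged → 21:17

21:17


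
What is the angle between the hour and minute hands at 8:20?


130.0°

Hour hand = 8×30 + 20×0.5 = 250.0°
Minute hand = 20×6 = 120°
Difference = |250.0 - 120| = 130.0°


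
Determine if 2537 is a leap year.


Rules: divisible by 4 AND (not by 100 OR by 400)
2537 ÷ 4 = 634 remainder 1 → not divisible by 4
Not divisible by 4 → not a leap year

No


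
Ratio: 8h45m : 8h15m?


Duration 1: 525 minutes
Duration 2: 495 minutes
Ratio = 525:495
GCD = 15
Simplified = 35:33
As a decimal: 35/33 ≈ 1.06

35:33 (1.06)


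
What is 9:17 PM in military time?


Input: 9:17 PM
PM: 9 + 12 = 21

21:17


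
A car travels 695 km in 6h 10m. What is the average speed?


112.7 km/h

Distance: 695 km
Time: 6h 10m = 370 min = 370/60 = 37/6 hours
Speed = 695 ÷ (37/6) = 695 × 6 / 37 = 4170/37 ≈ 112.7 km/h


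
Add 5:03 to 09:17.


14:20

Start: 557 minutes from midnight
Add: 303 minutes
Total: 860 minutes
Hours: 860 ÷ 60 = 14 remainder 20


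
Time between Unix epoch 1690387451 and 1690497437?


Difference = 1690497437 - 1690387451 = 109986 seconds
In hours: 109986 / 3600 ≈ 30.6
In days: 109986 / 86400 ≈ 1.27

109986 seconds (30.6 hours / 1.27 days)


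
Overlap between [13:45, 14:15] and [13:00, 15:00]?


30 minutes

Meeting A: 825-855 (in minutes from midnight)
Meeting B: 780-900
Overlap start = max(825, 780) = 825
Overlap end = min(855, 900) = 855
Overlap = max(0, 855 - 825) = 30 min


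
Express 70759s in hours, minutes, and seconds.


19h 39m 19s

Hours: 70759 ÷ 3600 = 19 remainder 2359
Minutes: 2359 ÷ 60 = 39 remainder 19
Seconds: 19


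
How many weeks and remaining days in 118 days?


16 weeks 6 days

Weeks: 118 ÷ 7 = 16 remainder 6


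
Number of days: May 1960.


31 days

Month: May (month 5)
May has 31 days


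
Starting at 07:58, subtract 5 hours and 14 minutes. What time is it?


Start: 478 minutes from midnight
Subtract: 314 minutes
Remaining: 478 - 314 = 164
Hours: 2, Minutes: 44

02:44


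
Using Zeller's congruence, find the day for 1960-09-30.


Friday

Zeller's congruence:
q=30, m=9, k=60, j=19
h = (30 + ⌊13×10/5⌋ + 60 + ⌊60/4⌋ + ⌊19/4⌋ - 2×19) mod 7
= (30 + 26 + 60 + 15 + 4 - 38) mod 7
= 97 mod 7 = 6
h=6 → Friday


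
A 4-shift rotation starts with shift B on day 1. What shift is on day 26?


Shift C

Shifts: A, B, C, D
Start: B (index 1)
Day 26: (1 + 26 - 1) mod 4
= 26 mod 4
= 2
Index 2 → shift C


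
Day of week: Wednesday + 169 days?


Thursday

Start: Wednesday (index 2)
(2 + 169) mod 7
= 171 mod 7
= 3
Index 3 → Thursday


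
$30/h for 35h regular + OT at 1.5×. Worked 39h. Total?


$1230.00

Regular: 35h × $30 = $1050.00
Overtime: 39 - 35 = 4h
OT pay: 4h × $30 × 1.5 = $180.00
Total = $1050.00 + $180.00 = $1230.00


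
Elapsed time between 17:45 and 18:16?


0h 31m

End time in minutes: 18×60 + 16 = 1096
Start time in minutes: 17×60 + 45 = 1065
Difference = 1096 - 1065 = 31 minutes
= 0 hours 31 minutes


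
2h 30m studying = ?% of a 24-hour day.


Time: 150 minutes
Day: 1440 minutes
Percentage = (150/1440) × 100 ≈ 10.4%

10.4%


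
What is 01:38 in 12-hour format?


Hour: 1
1 < 12 → AM

1:38 AM


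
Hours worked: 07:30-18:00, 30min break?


Total time = (18×60+0) - (7×60+30)
= 1080 - 450 = 630 min
Minus break: 630 - 30 = 600 min
= 10h 0m

10h 0m (600 minutes)


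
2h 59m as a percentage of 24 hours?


Total minutes: 2×60 + 59 = 179
Day = 24×60 = 1440 minutes
Fraction = 179/1440 ≈ 0.1243
As a percentage: 179/1440 × 100 ≈ 12.43%

0.1243 (12.43%)


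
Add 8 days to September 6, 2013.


September 14, 2013

Start: September 6, 2013
Add 8 days
September 6 + 8 = September 14, 2013


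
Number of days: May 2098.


Month: May (month 5)
May has 31 days

31 days


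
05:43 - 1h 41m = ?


Start: 343 minutes from midnight
Subtract: 101 minutes
Remaining: 343 - 101 = 242
Hours: 4, Minutes: 2

04:02


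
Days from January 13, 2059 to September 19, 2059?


249 days

From January 13, 2059 to September 19, 2059
Rest of January 2059: 31 - 13 = 18
Full months: February 2059 28, March 31, April 30, May 31, June 30, July 31, August 31
Days into September 2059: 19
Total = 18 + 28 + 31 + 30 + 31 + 30 + 31 + 31 + 19 = 249 days


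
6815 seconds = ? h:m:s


Hours: 6815 ÷ 3600 = 1 remainder 3215
Minutes: 3215 ÷ 60 = 53 remainder 35
Seconds: 35

1h 53m 35s


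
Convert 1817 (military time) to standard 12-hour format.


Hour: 18
18 - 12 = 6 → PM

6:17 PM


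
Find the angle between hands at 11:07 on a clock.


Hour hand = 11×30 + 7×0.5 = 333.5°
Minute hand = 7×6 = 42°
Difference = |333.5 - 42| = 291.5°
Since > 180°: 360 - 291.5 = 68.5°

68.5°


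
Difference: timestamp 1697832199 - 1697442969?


Difference = 1697832199 - 1697442969 = 389230 seconds
In hours: 389230 / 3600 ≈ 108.1
In days: 389230 / 86400 ≈ 4.50

389230 seconds (108.1 hours / 4.50 days)


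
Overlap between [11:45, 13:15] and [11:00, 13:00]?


Meeting A: 705-795 (in minutes from midnight)
Meeting B: 660-780
Overlap start = max(705, 660) = 705
Overlap end = min(795, 780) = 780
Overlap = max(0, 780 - 705) = 75 min

75 minutes


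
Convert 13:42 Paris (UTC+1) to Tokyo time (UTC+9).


21:42

Time difference = UTC+9 - UTC+1 = +8 hours
New hour = (13 + 8) mod 24
= 21 mod 24 = 21
Minutes unchanged → 21:42


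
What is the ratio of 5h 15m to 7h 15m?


Duration 1: 315 minutes
Duration 2: 435 minutes
Ratio = 315:435
GCD = 15
Simplified = 21:29
As a decimal: 21/29 ≈ 0.72

21:29 (0.72)


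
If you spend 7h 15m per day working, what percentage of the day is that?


Time: 435 minutes
Day: 1440 minutes
Percentage = (435/1440) × 100 ≈ 30.2%

30.2%


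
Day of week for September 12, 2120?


Zeller's congruence:
q=12, m=9, k=20, j=21
h = (12 + ⌊13×10/5⌋ + 20 + ⌊20/4⌋ + ⌊21/4⌋ - 2×21) mod 7
= (12 + 26 + 20 + 5 + 5 - 42) mod 7
= 26 mod 7 = 5
h=5 → Thursday

Thursday


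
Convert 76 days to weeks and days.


Weeks: 76 ÷ 7 = 10 remainder 6

10 weeks 6 days


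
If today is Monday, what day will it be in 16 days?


Wednesday

Start: Monday (index 0)
(0 + 16) mod 7
= 16 mod 7
= 2
Index 2 → Wednesday


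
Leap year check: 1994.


No

Rules: divisible by 4 AND (not by 100 OR by 400)
1994 ÷ 4 = 498 remainder 2 → not divisible by 4
Not divisible by 4 → not a leap year


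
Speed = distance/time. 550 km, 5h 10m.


Distance: 550 km
Time: 5h 10m = 310 min = 310/60 = 31/6 hours
Speed = 550 ÷ (31/6) = 550 × 6 / 31 = 3300/31 ≈ 106.5 km/h

106.5 km/h


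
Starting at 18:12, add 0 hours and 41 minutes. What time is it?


18:53

Start: 1092 minutes from midnight
Add: 41 minutes
Total: 1133 minutes
Hours: 1133 ÷ 60 = 18 remainder 53


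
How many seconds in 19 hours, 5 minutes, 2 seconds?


68702 seconds

Hours: 19 × 3600 = 68400
Minutes: 5 × 60 = 300
Seconds: 2
Total = 68400 + 300 + 2 = 68702


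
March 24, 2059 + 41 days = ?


Start: March 24, 2059
Add 41 days
March 24 → April 1: 31 - 24 + 1 = 8 days (41 - 8 = 33 left)
April 1 → May 1: 30 - 1 + 1 = 30 days (33 - 30 = 3 left)
May 1 + 3 = May 4, 2059

May 4, 2059


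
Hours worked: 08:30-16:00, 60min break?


6h 30m (390 minutes)

Total time = (16×60+0) - (8×60+30)
= 960 - 510 = 450 min
Minus break: 450 - 60 = 390 min
= 6h 30m


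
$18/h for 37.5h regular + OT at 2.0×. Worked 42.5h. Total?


Regular: 37.5h × $18 = $675.00
Overtime: 42.5 - 37.5 = 5.0h
OT pay: 5.0h × $18 × 2.0 = $180.00
Total = $675.00 + $180.00 = $855.00

$855.00


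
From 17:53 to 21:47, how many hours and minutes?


End time in minutes: 21×60 + 47 = 1307
Start time in minutes: 17×60 + 53 = 1073
Difference = 1307 - 1073 = 234 minutes
= 3 hours 54 minutes

3h 54m


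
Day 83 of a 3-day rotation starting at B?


Shifts: A, B, C
Start: B (index 1)
Day 83: (1 + 83 - 1) mod 3
= 83 mod 3
= 2
Index 2 → shift C

Shift C


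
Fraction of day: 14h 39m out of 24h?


Total minutes: 14×60 + 39 = 879
Day = 24×60 = 1440 minutes
Fraction = 879/1440 ≈ 0.6104
As a percentage: 879/1440 × 100 ≈ 61.04%

0.6104 (61.04%)


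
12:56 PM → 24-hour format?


12:56

Input: 12:56 PM
12 PM → 12 (noon)


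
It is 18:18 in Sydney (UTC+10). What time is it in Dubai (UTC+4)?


12:18

Time difference = UTC+4 - UTC+10 = -6 hours
New hour = (18 -6) mod 24
= 12 mod 24 = 12
Minutes unchanged → 12:18


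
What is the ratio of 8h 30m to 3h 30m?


Duration 1: 510 minutes
Duration 2: 210 minutes
Ratio = 510:210
GCD = 30
Simplified = 17:7
As a decimal: 17/7 ≈ 2.43

17:7 (2.43)


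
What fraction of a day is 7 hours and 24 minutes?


0.3083 (30.83%)

Total minutes: 7×60 + 24 = 444
Day = 24×60 = 1440 minutes
Fraction = 444/1440 ≈ 0.3083
As a percentage: 444/1440 × 100 ≈ 30.83%


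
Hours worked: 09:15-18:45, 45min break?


Total time = (18×60+45) - (9×60+15)
= 1125 - 555 = 570 min
Minus break: 570 - 45 = 525 min
= 8h 45m

8h 45m (525 minutes)


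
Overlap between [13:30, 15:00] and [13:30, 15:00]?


90 minutes

Meeting A: 810-900 (in minutes from midnight)
Meeting B: 810-900
Overlap start = max(810, 810) = 810
Overlap end = min(900, 900) = 900
Overlap = max(0, 900 - 810) = 90 min


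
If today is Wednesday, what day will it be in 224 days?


Wednesday

Start: Wednesday (index 2)
(2 + 224) mod 7
= 226 mod 7
= 2
Index 2 → Wednesday


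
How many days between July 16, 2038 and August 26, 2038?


From July 16, 2038 to August 26, 2038
Rest of July 2038: 31 - 16 = 15
Days into August 2038: 26
Total = 15 + 26 = 41 days

41 days


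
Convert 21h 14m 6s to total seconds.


Hours: 21 × 3600 = 75600
Minutes: 14 × 60 = 840
Seconds: 6
Total = 75600 + 840 + 6 = 76446

76446 seconds


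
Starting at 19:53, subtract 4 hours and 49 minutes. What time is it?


Start: 1193 minutes from midnight
Subtract: 289 minutes
Remaining: 1193 - 289 = 904
Hours: 15, Minutes: 4

15:04


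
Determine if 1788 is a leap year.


Yes

Rules: divisible by 4 AND (not by 100 OR by 400)
1788 ÷ 4 = 447 exactly → divisible by 4
1788 ÷ 100 = 17 remainder 88 → not divisible by 100
Divisible by 4 but not by 100 → leap year


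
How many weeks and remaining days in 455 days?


65 weeks 0 days

Weeks: 455 ÷ 7 = 65 remainder 0


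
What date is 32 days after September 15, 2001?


Start: September 15, 2001
Add 32 days
September 15 → October 1: 30 - 15 + 1 = 16 days (32 - 16 = 16 left)
October 1 + 16 = October 17, 2001

October 17, 2001


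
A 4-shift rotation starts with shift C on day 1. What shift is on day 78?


Shifts: A, B, C, D
Start: C (index 2)
Day 78: (2 + 78 - 1) mod 4
= 79 mod 4
= 3
Index 3 → shift D

Shift D


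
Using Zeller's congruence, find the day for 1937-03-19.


Friday

Zeller's congruence:
q=19, m=3, k=37, j=19
h = (19 + ⌊13×4/5⌋ + 37 + ⌊37/4⌋ + ⌊19/4⌋ - 2×19) mod 7
= (19 + 10 + 37 + 9 + 4 - 38) mod 7
= 41 mod 7 = 6
h=6 → Friday


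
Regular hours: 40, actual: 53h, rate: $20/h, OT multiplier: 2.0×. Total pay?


Regular: 40h × $20 = $800.00
Overtime: 53 - 40 = 13h
OT pay: 13h × $20 × 2.0 = $520.00
Total = $800.00 + $520.00 = $1320.00

$1320.00


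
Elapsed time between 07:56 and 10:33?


2h 37m

End time in minutes: 10×60 + 33 = 633
Start time in minutes: 7×60 + 56 = 476
Difference = 633 - 476 = 157 minutes
= 2 hours 37 minutes


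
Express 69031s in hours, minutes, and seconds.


Hours: 69031 ÷ 3600 = 19 remainder 631
Minutes: 631 ÷ 60 = 10 remainder 31
Seconds: 31

19h 10m 31s


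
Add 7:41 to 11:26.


19:07

Start: 686 minutes from midnight
Add: 461 minutes
Total: 1147 minutes
Hours: 1147 ÷ 60 = 19 remainder 7


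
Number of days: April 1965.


Month: April (month 4)
April has 30 days

30 days


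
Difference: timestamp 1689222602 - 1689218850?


Difference = 1689222602 - 1689218850 = 3752 seconds
In hours: 3752 / 3600 ≈ 1.0
In days: 3752 / 86400 ≈ 0.04

3752 seconds (1.0 hours / 0.04 days)


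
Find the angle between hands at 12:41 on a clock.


Hour hand (12 ≡ 0 on the dial): 0×30 + 41×0.5 = 20.5°
Minute hand = 41×6 = 246°
Difference = |20.5 - 246| = 225.5°
Since > 180°: 360 - 225.5 = 134.5°

134.5°


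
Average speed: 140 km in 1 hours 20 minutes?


Distance: 140 km
Time: 1h 20m = 80 min = 80/60 = 4/3 hours
Speed = 140 ÷ (4/3) = 140 × 3 / 4 = 420/4 = 105.0 km/h

105.0 km/h


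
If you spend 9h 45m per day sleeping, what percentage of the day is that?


Time: 585 minutes
Day: 1440 minutes
Percentage = (585/1440) × 100 ≈ 40.6%

40.6%


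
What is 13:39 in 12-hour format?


Hour: 13
13 - 12 = 1 → PM

1:39 PM


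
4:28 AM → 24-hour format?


04:28

Input: 4:28 AM
AM hour stays: 4


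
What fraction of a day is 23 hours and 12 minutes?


Total minutes: 23×60 + 12 = 1392
Day = 24×60 = 1440 minutes
Fraction = 1392/1440 ≈ 0.9667
As a percentage: 1392/1440 × 100 ≈ 96.67%

0.9667 (96.67%)


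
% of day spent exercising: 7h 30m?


31.3%

Time: 450 minutes
Day: 1440 minutes
Percentage = (450/1440) × 100 ≈ 31.3%


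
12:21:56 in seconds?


Hours: 12 × 3600 = 43200
Minutes: 21 × 60 = 1260
Seconds: 56
Total = 43200 + 1260 + 56 = 44516

44516 seconds


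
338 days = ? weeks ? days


Weeks: 338 ÷ 7 = 48 remainder 2

48 weeks 2 days


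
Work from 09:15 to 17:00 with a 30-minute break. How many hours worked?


7h 15m (435 minutes)

Total time = (17×60+0) - (9×60+15)
= 1020 - 555 = 465 min
Minus break: 465 - 30 = 435 min
= 7h 15m


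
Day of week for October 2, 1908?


Zeller's congruence:
q=2, m=10, k=8, j=19
h = (2 + ⌊13×11/5⌋ + 8 + ⌊8/4⌋ + ⌊19/4⌋ - 2×19) mod 7
= (2 + 28 + 8 + 2 + 4 - 38) mod 7
= 6 mod 7 = 6
h=6 → Friday

Friday


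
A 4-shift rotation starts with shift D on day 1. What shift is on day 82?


Shift A

Shifts: A, B, C, D
Start: D (index 3)
Day 82: (3 + 82 - 1) mod 4
= 84 mod 4
= 0
Index 0 → shift A


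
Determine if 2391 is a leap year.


No

Rules: divisible by 4 AND (not by 100 OR by 400)
2391 ÷ 4 = 597 remainder 3 → not divisible by 4
Not divisible by 4 → not a leap year


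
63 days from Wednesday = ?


Start: Wednesday (index 2)
(2 + 63) mod 7
= 65 mod 7
= 2
Index 2 → Wednesday

Wednesday


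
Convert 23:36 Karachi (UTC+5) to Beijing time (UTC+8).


02:36 (next day)

Time difference = UTC+8 - UTC+5 = +3 hours
New hour = (23 + 3) mod 24
= 26 mod 24 = 2
Minutes unchanged → 02:36; 26 ≥ 24 → next day


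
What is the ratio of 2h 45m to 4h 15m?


Duration 1: 165 minutes
Duration 2: 255 minutes
Ratio = 165:255
GCD = 15
Simplified = 11:17
As a decimal: 11/17 ≈ 0.65

11:17 (0.65)


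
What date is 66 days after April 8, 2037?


Start: April 8, 2037
Add 66 days
April 8 → May 1: 30 - 8 + 1 = 23 days (66 - 23 = 43 left)
May 1 → June 1: 31 - 1 + 1 = 31 days (43 - 31 = 12 left)
June 1 + 12 = June 13, 2037

June 13, 2037


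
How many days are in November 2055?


Month: November (month 11)
November has 30 days

30 days


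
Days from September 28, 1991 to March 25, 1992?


179 days

From September 28, 1991 to March 25, 1992
Rest of September 1991: 30 - 28 = 2
Full months: October 31, November 30, December 31, January 31, February 1992 29
Days into March 1992: 25
Total = 2 + 31 + 30 + 31 + 31 + 29 + 25 = 179 days


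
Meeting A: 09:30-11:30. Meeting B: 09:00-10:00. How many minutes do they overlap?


30 minutes

Meeting A: 570-690 (in minutes from midnight)
Meeting B: 540-600
Overlap start = max(570, 540) = 570
Overlap end = min(690, 600) = 600
Overlap = max(0, 600 - 570) = 30 min


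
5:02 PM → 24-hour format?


Input: 5:02 PM
PM: 5 + 12 = 17

17:02


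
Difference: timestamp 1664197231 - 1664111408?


Difference = 1664197231 - 1664111408 = 85823 seconds
In hours: 85823 / 3600 ≈ 23.8
In days: 85823 / 86400 ≈ 0.99

85823 seconds (23.8 hours / 0.99 days)


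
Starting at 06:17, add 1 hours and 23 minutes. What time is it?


Start: 377 minutes from midnight
Add: 83 minutes
Total: 460 minutes
Hours: 460 ÷ 60 = 7 remainder 40

07:40


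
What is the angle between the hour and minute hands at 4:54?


177.0°

Hour hand = 4×30 + 54×0.5 = 147.0°
Minute hand = 54×6 = 324°
Difference = |147.0 - 324| = 177.0°


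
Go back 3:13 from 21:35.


Start: 1295 minutes from midnight
Subtract: 193 minutes
Remaining: 1295 - 193 = 1102
Hours: 18, Minutes: 22

18:22


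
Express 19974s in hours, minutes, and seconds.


5h 32m 54s

Hours: 19974 ÷ 3600 = 5 remainder 1974
Minutes: 1974 ÷ 60 = 32 remainder 54
Seconds: 54


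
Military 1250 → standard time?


12:50 PM

Hour: 12
12 → 12 PM (noon)


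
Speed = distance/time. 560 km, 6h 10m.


Distance: 560 km
Time: 6h 10m = 370 min = 370/60 = 37/6 hours
Speed = 560 ÷ (37/6) = 560 × 6 / 37 = 3360/37 ≈ 90.8 km/h

90.8 km/h


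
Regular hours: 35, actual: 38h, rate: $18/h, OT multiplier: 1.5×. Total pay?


Regular: 35h × $18 = $630.00
Overtime: 38 - 35 = 3h
OT pay: 3h × $18 × 1.5 = $81.00
Total = $630.00 + $81.00 = $711.00

$711.00


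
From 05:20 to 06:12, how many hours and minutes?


0h 52m

End time in minutes: 6×60 + 12 = 372
Start time in minutes: 5×60 + 20 = 320
Difference = 372 - 320 = 52 minutes
= 0 hours 52 minutes


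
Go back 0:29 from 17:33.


Start: 1053 minutes from midnight
Subtract: 29 minutes
Remaining: 1053 - 29 = 1024
Hours: 17, Minutes: 4

17:04


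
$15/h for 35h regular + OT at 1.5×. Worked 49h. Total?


$840.00

Regular: 35h × $15 = $525.00
Overtime: 49 - 35 = 14h
OT pay: 14h × $15 × 1.5 = $315.00
Total = $525.00 + $315.00 = $840.00


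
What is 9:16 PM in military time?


21:16

Input: 9:16 PM
PM: 9 + 12 = 21


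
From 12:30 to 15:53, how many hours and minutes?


End time in minutes: 15×60 + 53 = 953
Start time in minutes: 12×60 + 30 = 750
Difference = 953 - 750 = 203 minutes
= 3 hours 23 minutes

3h 23m


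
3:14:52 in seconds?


11692 seconds

Hours: 3 × 3600 = 10800
Minutes: 14 × 60 = 840
Seconds: 52
Total = 10800 + 840 + 52 = 11692


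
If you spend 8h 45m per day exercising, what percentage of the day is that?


36.5%

Time: 525 minutes
Day: 1440 minutes
Percentage = (525/1440) × 100 ≈ 36.5%


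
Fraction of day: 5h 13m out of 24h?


0.2174 (21.74%)

Total minutes: 5×60 + 13 = 313
Day = 24×60 = 1440 minutes
Fraction = 313/1440 ≈ 0.2174
As a percentage: 313/1440 × 100 ≈ 21.74%


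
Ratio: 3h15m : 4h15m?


Duration 1: 195 minutes
Duration 2: 255 minutes
Ratio = 195:255
GCD = 15
Simplified = 13:17
As a decimal: 13/17 ≈ 0.76

13:17 (0.76)


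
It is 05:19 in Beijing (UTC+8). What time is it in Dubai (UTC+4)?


01:19

Time difference = UTC+4 - UTC+8 = -4 hours
New hour = (5 -4) mod 24
= 1 mod 24 = 1
Minutes unchanged → 01:19


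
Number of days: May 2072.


Month: May (month 5)
May has 31 days

31 days


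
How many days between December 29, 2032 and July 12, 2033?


195 days

From December 29, 2032 to July 12, 2033
Rest of December 2032: 31 - 29 = 2
Full months: January 31, February 2033 28, March 31, April 30, May 31, June 30
Days into July 2033: 12
Total = 2 + 31 + 28 + 31 + 30 + 31 + 30 + 12 = 195 days


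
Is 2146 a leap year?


No

Rules: divisible by 4 AND (not by 100 OR by 400)
2146 ÷ 4 = 536 remainder 2 → not divisible by 4
Not divisible by 4 → not a leap year


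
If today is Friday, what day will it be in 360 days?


Start: Friday (index 4)
(4 + 360) mod 7
= 364 mod 7
= 0
Index 0 → Monday

Monday


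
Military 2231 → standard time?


10:31 PM

Hour: 22
22 - 12 = 10 → PM


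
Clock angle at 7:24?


Hour hand = 7×30 + 24×0.5 = 222.0°
Minute hand = 24×6 = 144°
Difference = |222.0 - 144| = 78.0°

78.0°


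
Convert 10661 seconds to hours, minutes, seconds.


Hours: 10661 ÷ 3600 = 2 remainder 3461
Minutes: 3461 ÷ 60 = 57 remainder 41
Seconds: 41

2h 57m 41s


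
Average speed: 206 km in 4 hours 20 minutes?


47.5 km/h

Distance: 206 km
Time: 4h 20m = 260 min = 260/60 = 13/3 hours
Speed = 206 ÷ (13/3) = 206 × 3 / 13 = 618/13 ≈ 47.5 km/h


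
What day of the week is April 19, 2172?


Zeller's congruence:
q=19, m=4, k=72, j=21
h = (19 + ⌊13×5/5⌋ + 72 + ⌊72/4⌋ + ⌊21/4⌋ - 2×21) mod 7
= (19 + 13 + 72 + 18 + 5 - 42) mod 7
= 85 mod 7 = 1
h=1 → Sunday

Sunday


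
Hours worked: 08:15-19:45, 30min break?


Total time = (19×60+45) - (8×60+15)
= 1185 - 495 = 690 min
Minus break: 690 - 30 = 660 min
= 11h 0m

11h 0m (660 minutes)


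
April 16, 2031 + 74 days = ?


June 29, 2031

Start: April 16, 2031
Add 74 days
April 16 → May 1: 30 - 16 + 1 = 15 days (74 - 15 = 59 left)
May 1 → June 1: 31 - 1 + 1 = 31 days (59 - 31 = 28 left)
June 1 + 28 = June 29, 2031


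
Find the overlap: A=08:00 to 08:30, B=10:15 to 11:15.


Meeting A: 480-510 (in minutes from midnight)
Meeting B: 615-675
Overlap start = max(480, 615) = 615
Overlap end = min(510, 675) = 510
Overlap = max(0, 510 - 615) = 0 min

0 minutes


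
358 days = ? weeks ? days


Weeks: 358 ÷ 7 = 51 remainder 1

51 weeks 1 days


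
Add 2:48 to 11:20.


Start: 680 minutes from midnight
Add: 168 minutes
Total: 848 minutes
Hours: 848 ÷ 60 = 14 remainder 8

14:08


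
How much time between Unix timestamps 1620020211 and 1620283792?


Difference = 1620283792 - 1620020211 = 263581 seconds
In hours: 263581 / 3600 ≈ 73.2
In days: 263581 / 86400 ≈ 3.05

263581 seconds (73.2 hours / 3.05 days)


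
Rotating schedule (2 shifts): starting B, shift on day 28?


Shifts: A, B
Start: B (index 1)
Day 28: (1 + 28 - 1) mod 2
= 28 mod 2
= 0
Index 0 → shift A

Shift A


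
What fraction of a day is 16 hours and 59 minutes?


0.7076 (70.76%)

Total minutes: 16×60 + 59 = 1019
Day = 24×60 = 1440 minutes
Fraction = 1019/1440 ≈ 0.7076
As a percentage: 1019/1440 × 100 ≈ 70.76%


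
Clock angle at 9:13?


Hour hand = 9×30 + 13×0.5 = 276.5°
Minute hand = 13×6 = 78°
Difference = |276.5 - 78| = 198.5°
Since > 180°: 360 - 198.5 = 161.5°

161.5°


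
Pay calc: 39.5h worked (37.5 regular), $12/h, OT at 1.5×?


Regular: 37.5h × $12 = $450.00
Overtime: 39.5 - 37.5 = 2.0h
OT pay: 2.0h × $12 × 1.5 = $36.00
Total = $450.00 + $36.00 = $486.00

$486.00


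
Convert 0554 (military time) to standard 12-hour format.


Hour: 5
5 < 12 → AM

5:54 AM


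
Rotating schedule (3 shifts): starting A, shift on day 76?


Shifts: A, B, C
Start: A (index 0)
Day 76: (0 + 76 - 1) mod 3
= 75 mod 3
= 0
Index 0 → shift A

Shift A


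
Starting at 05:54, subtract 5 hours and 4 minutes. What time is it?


00:50

Start: 354 minutes from midnight
Subtract: 304 minutes
Remaining: 354 - 304 = 50
Hours: 0, Minutes: 50


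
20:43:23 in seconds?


74603 seconds

Hours: 20 × 3600 = 72000
Minutes: 43 × 60 = 2580
Seconds: 23
Total = 72000 + 2580 + 23 = 74603


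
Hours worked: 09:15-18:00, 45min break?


Total time = (18×60+0) - (9×60+15)
= 1080 - 555 = 525 min
Minus break: 525 - 45 = 480 min
= 8h 0m

8h 0m (480 minutes)


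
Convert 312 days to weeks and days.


Weeks: 312 ÷ 7 = 44 remainder 4

44 weeks 4 days


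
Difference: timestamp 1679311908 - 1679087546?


224362 seconds (62.3 hours / 2.60 days)

Difference = 1679311908 - 1679087546 = 224362 seconds
In hours: 224362 / 3600 ≈ 62.3
In days: 224362 / 86400 ≈ 2.60


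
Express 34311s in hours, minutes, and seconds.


9h 31m 51s

Hours: 34311 ÷ 3600 = 9 remainder 1911
Minutes: 1911 ÷ 60 = 31 remainder 51
Seconds: 51


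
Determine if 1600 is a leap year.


Yes

Rules: divisible by 4 AND (not by 100 OR by 400)
1600 ÷ 4 = 400 exactly → divisible by 4
1600 ÷ 100 = 16 exactly → divisible by 100
1600 ÷ 400 = 4 exactly → divisible by 400
Divisible by 400 → leap year


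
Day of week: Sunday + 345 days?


Tuesday

Start: Sunday (index 6)
(6 + 345) mod 7
= 351 mod 7
= 1
Index 1 → Tuesday


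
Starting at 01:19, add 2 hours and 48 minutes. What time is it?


04:07

Start: 79 minutes from midnight
Add: 168 minutes
Total: 247 minutes
Hours: 247 ÷ 60 = 4 remainder 7


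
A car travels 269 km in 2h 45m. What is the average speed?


97.8 km/h

Distance: 269 km
Time: 2h 45m = 165 min = 165/60 = 11/4 hours
Speed = 269 ÷ (11/4) = 269 × 4 / 11 = 1076/11 ≈ 97.8 km/h


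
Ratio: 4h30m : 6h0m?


3:4 (0.75)

Duration 1: 270 minutes
Duration 2: 360 minutes
Ratio = 270:360
GCD = 90
Simplified = 3:4
As a decimal: 3/4 = 0.75


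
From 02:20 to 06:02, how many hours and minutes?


3h 42m

End time in minutes: 6×60 + 2 = 362
Start time in minutes: 2×60 + 20 = 140
Difference = 362 - 140 = 222 minutes
= 3 hours 42 minutes


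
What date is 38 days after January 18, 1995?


February 25, 1995

Start: January 18, 1995
Add 38 days
January 18 → February 1: 31 - 18 + 1 = 14 days (38 - 14 = 24 left)
February 1 + 24 = February 25, 1995


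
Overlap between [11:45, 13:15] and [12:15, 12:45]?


30 minutes

Meeting A: 705-795 (in minutes from midnight)
Meeting B: 735-765
Overlap start = max(705, 735) = 735
Overlap end = min(795, 765) = 765
Overlap = max(0, 765 - 735) = 30 min


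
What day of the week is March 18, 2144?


Wednesday

Zeller's congruence:
q=18, m=3, k=44, j=21
h = (18 + ⌊13×4/5⌋ + 44 + ⌊44/4⌋ + ⌊21/4⌋ - 2×21) mod 7
= (18 + 10 + 44 + 11 + 5 - 42) mod 7
= 46 mod 7 = 4
h=4 → Wednesday


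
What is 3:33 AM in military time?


Input: 3:33 AM
AM hour stays: 3

03:33


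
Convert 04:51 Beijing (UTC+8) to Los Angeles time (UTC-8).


Time difference = UTC-8 - UTC+8 = -16 hours
New hour = (4 -16) mod 24
= -12 mod 24 = 12
Minutes unchanged → 12:51; -12 < 0 → previous day

12:51 (previous day)


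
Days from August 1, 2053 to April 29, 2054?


From August 1, 2053 to April 29, 2054
Rest of August 2053: 31 - 1 = 30
Full months: September 30, October 31, November 30, December 31, January 31, February 2054 28, March 31
Days into April 2054: 29
Total = 30 + 30 + 31 + 30 + 31 + 31 + 28 + 31 + 29 = 271 days

271 days


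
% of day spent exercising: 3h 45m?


Time: 225 minutes
Day: 1440 minutes
Percentage = (225/1440) × 100 ≈ 15.6%

15.6%


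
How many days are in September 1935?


30 days

Month: September (month 9)
September has 30 days


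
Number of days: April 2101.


30 days

Month: April (month 4)
April has 30 days


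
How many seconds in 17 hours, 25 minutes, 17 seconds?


62717 seconds

Hours: 17 × 3600 = 61200
Minutes: 25 × 60 = 1500
Seconds: 17
Total = 61200 + 1500 + 17 = 62717


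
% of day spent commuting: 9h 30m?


Time: 570 minutes
Day: 1440 minutes
Percentage = (570/1440) × 100 ≈ 39.6%

39.6%


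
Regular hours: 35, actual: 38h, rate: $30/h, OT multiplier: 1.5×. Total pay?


$1185.00

Regular: 35h × $30 = $1050.00
Overtime: 38 - 35 = 3h
OT pay: 3h × $30 × 1.5 = $135.00
Total = $1050.00 + $135.00 = $1185.00


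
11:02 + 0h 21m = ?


Start: 662 minutes from midnight
Add: 21 minutes
Total: 683 minutes
Hours: 683 ÷ 60 = 11 remainder 23

11:23


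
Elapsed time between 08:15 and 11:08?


2h 53m

End time in minutes: 11×60 + 8 = 668
Start time in minutes: 8×60 + 15 = 495
Difference = 668 - 495 = 173 minutes
= 2 hours 53 minutes


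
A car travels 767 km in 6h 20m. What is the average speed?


Distance: 767 km
Time: 6h 20m = 380 min = 380/60 = 19/3 hours
Speed = 767 ÷ (19/3) = 767 × 3 / 19 = 2301/19 ≈ 121.1 km/h

121.1 km/h


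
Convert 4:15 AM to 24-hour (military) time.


04:15

Input: 4:15 AM
AM hour stays: 4


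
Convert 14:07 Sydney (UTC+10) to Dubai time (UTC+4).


Time difference = UTC+4 - UTC+10 = -6 hours
New hour = (14 -6) mod 24
= 8 mod 24 = 8
Minutes unchanged → 08:07

08:07


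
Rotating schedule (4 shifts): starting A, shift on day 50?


Shift B

Shifts: A, B, C, D
Start: A (index 0)
Day 50: (0 + 50 - 1) mod 4
= 49 mod 4
= 1
Index 1 → shift B


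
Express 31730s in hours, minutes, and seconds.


8h 48m 50s

Hours: 31730 ÷ 3600 = 8 remainder 2930
Minutes: 2930 ÷ 60 = 48 remainder 50
Seconds: 50


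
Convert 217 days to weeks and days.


Weeks: 217 ÷ 7 = 31 remainder 0

31 weeks 0 days


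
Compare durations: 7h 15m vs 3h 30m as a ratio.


29:14 (2.07)

Duration 1: 435 minutes
Duration 2: 210 minutes
Ratio = 435:210
GCD = 15
Simplified = 29:14
As a decimal: 29/14 ≈ 2.07


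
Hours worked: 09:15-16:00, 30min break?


6h 15m (375 minutes)

Total time = (16×60+0) - (9×60+15)
= 960 - 555 = 405 min
Minus break: 405 - 30 = 375 min
= 6h 15m


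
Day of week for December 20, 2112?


Zeller's congruence:
q=20, m=12, k=12, j=21
h = (20 + ⌊13×13/5⌋ + 12 + ⌊12/4⌋ + ⌊21/4⌋ - 2×21) mod 7
= (20 + 33 + 12 + 3 + 5 - 42) mod 7
= 31 mod 7 = 3
h=3 → Tuesday

Tuesday


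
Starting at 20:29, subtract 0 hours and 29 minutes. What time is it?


Start: 1229 minutes from midnight
Subtract: 29 minutes
Remaining: 1229 - 29 = 1200
Hours: 20, Minutes: 0

20:00


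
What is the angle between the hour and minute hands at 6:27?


31.5°

Hour hand = 6×30 + 27×0.5 = 193.5°
Minute hand = 27×6 = 162°
Difference = |193.5 - 162| = 31.5°


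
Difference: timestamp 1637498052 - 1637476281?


21771 seconds (6.0 hours / 0.25 days)

Difference = 1637498052 - 1637476281 = 21771 seconds
In hours: 21771 / 3600 ≈ 6.0
In days: 21771 / 86400 ≈ 0.25


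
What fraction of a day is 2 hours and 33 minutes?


0.1063 (10.63%)

Total minutes: 2×60 + 33 = 153
Day = 24×60 = 1440 minutes
Fraction = 153/1440 ≈ 0.1063
As a percentage: 153/1440 × 100 ≈ 10.63%


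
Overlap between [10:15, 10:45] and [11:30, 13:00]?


0 minutes

Meeting A: 615-645 (in minutes from midnight)
Meeting B: 690-780
Overlap start = max(615, 690) = 690
Overlap end = min(645, 780) = 645
Overlap = max(0, 645 - 690) = 0 min


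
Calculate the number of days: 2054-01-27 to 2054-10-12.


From January 27, 2054 to October 12, 2054
Rest of January 2054: 31 - 27 = 4
Full months: February 2054 28, March 31, April 30, May 31, June 30, July 31, August 31, September 30
Days into October 2054: 12
Total = 4 + 28 + 31 + 30 + 31 + 30 + 31 + 31 + 30 + 12 = 258 days

258 days


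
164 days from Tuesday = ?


Friday

Start: Tuesday (index 1)
(1 + 164) mod 7
= 165 mod 7
= 4
Index 4 → Friday


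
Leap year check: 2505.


Rules: divisible by 4 AND (not by 100 OR by 400)
2505 ÷ 4 = 626 remainder 1 → not divisible by 4
Not divisible by 4 → not a leap year

No


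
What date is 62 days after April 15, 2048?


Start: April 15, 2048
Add 62 days
April 15 → May 1: 30 - 15 + 1 = 16 days (62 - 16 = 46 left)
May 1 → June 1: 31 - 1 + 1 = 31 days (46 - 31 = 15 left)
June 1 + 15 = June 16, 2048

June 16, 2048


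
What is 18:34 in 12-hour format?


6:34 PM

Hour: 18
18 - 12 = 6 → PM


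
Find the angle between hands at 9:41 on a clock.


Hour hand = 9×30 + 41×0.5 = 290.5°
Minute hand = 41×6 = 246°
Difference = |290.5 - 246| = 44.5°

44.5°


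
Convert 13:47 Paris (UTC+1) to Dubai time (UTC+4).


16:47

Time difference = UTC+4 - UTC+1 = +3 hours
New hour = (13 + 3) mod 24
= 16 mod 24 = 16
Minutes unchanged → 16:47


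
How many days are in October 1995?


31 days

Month: October (month 10)
October has 31 days


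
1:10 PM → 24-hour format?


13:10

Input: 1:10 PM
PM: 1 + 12 = 13


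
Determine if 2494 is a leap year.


No

Rules: divisible by 4 AND (not by 100 OR by 400)
2494 ÷ 4 = 623 remainder 2 → not divisible by 4
Not divisible by 4 → not a leap year


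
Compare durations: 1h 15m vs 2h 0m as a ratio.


5:8 (0.63)

Duration 1: 75 minutes
Duration 2: 120 minutes
Ratio = 75:120
GCD = 15
Simplified = 5:8
As a decimal: 5/8 ≈ 0.63


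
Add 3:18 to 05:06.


08:24

Start: 306 minutes from midnight
Add: 198 minutes
Total: 504 minutes
Hours: 504 ÷ 60 = 8 remainder 24


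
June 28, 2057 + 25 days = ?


Start: June 28, 2057
Add 25 days
June 28 → July 1: 30 - 28 + 1 = 3 days (25 - 3 = 22 left)
July 1 + 22 = July 23, 2057

July 23, 2057


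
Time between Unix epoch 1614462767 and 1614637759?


Difference = 1614637759 - 1614462767 = 174992 seconds
In hours: 174992 / 3600 ≈ 48.6
In days: 174992 / 86400 ≈ 2.03

174992 seconds (48.6 hours / 2.03 days)


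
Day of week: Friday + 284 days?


Tuesday

Start: Friday (index 4)
(4 + 284) mod 7
= 288 mod 7
= 1
Index 1 → Tuesday


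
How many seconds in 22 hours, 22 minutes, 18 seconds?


80538 seconds

Hours: 22 × 3600 = 79200
Minutes: 22 × 60 = 1320
Seconds: 18
Total = 79200 + 1320 + 18 = 80538


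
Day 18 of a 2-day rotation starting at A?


Shifts: A, B
Start: A (index 0)
Day 18: (0 + 18 - 1) mod 2
= 17 mod 2
= 1
Index 1 → shift B

Shift B


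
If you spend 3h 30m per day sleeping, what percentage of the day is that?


Time: 210 minutes
Day: 1440 minutes
Percentage = (210/1440) × 100 ≈ 14.6%

14.6%


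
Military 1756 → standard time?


5:56 PM

Hour: 17
17 - 12 = 5 → PM


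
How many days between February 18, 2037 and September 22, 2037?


From February 18, 2037 to September 22, 2037
Rest of February 2037: 28 - 18 = 10
Full months: March 31, April 30, May 31, June 30, July 31, August 31
Days into September 2037: 22
Total = 10 + 31 + 30 + 31 + 30 + 31 + 31 + 22 = 216 days

216 days


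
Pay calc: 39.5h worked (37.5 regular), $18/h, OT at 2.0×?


Regular: 37.5h × $18 = $675.00
Overtime: 39.5 - 37.5 = 2.0h
OT pay: 2.0h × $18 × 2.0 = $72.00
Total = $675.00 + $72.00 = $747.00

$747.00


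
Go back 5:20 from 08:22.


Start: 502 minutes from midnight
Subtract: 320 minutes
Remaining: 502 - 320 = 182
Hours: 3, Minutes: 2

03:02


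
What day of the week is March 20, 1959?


Friday

Zeller's congruence:
q=20, m=3, k=59, j=19
h = (20 + ⌊13×4/5⌋ + 59 + ⌊59/4⌋ + ⌊19/4⌋ - 2×19) mod 7
= (20 + 10 + 59 + 14 + 4 - 38) mod 7
= 69 mod 7 = 6
h=6 → Friday


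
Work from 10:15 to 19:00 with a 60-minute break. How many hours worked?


7h 45m (465 minutes)

Total time = (19×60+0) - (10×60+15)
= 1140 - 615 = 525 min
Minus break: 525 - 60 = 465 min
= 7h 45m


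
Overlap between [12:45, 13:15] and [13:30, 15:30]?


0 minutes

Meeting A: 765-795 (in minutes from midnight)
Meeting B: 810-930
Overlap start = max(765, 810) = 810
Overlap end = min(795, 930) = 795
Overlap = max(0, 795 - 810) = 0 min


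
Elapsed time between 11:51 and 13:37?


1h 46m

End time in minutes: 13×60 + 37 = 817
Start time in minutes: 11×60 + 51 = 711
Difference = 817 - 711 = 106 minutes
= 1 hours 46 minutes


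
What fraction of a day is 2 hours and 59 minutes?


0.1243 (12.43%)

Total minutes: 2×60 + 59 = 179
Day = 24×60 = 1440 minutes
Fraction = 179/1440 ≈ 0.1243
As a percentage: 179/1440 × 100 ≈ 12.43%


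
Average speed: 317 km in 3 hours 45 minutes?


Distance: 317 km
Time: 3h 45m = 225 min = 225/60 = 15/4 hours
Speed = 317 ÷ (15/4) = 317 × 4 / 15 = 1268/15 ≈ 84.5 km/h

84.5 km/h


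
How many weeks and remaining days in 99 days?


Weeks: 99 ÷ 7 = 14 remainder 1

14 weeks 1 days


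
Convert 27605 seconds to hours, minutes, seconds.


7h 40m 5s

Hours: 27605 ÷ 3600 = 7 remainder 2405
Minutes: 2405 ÷ 60 = 40 remainder 5
Seconds: 5


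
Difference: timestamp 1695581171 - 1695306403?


274768 seconds (76.3 hours / 3.18 days)

Difference = 1695581171 - 1695306403 = 274768 seconds
In hours: 274768 / 3600 ≈ 76.3
In days: 274768 / 86400 ≈ 3.18


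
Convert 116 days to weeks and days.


16 weeks 4 days

Weeks: 116 ÷ 7 = 16 remainder 4


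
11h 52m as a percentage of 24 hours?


Total minutes: 11×60 + 52 = 712
Day = 24×60 = 1440 minutes
Fraction = 712/1440 ≈ 0.4944
As a percentage: 712/1440 × 100 ≈ 49.44%

0.4944 (49.44%)


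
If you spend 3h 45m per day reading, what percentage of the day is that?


Time: 225 minutes
Day: 1440 minutes
Percentage = (225/1440) × 100 ≈ 15.6%

15.6%


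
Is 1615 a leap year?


Rules: divisible by 4 AND (not by 100 OR by 400)
1615 ÷ 4 = 403 remainder 3 → not divisible by 4
Not divisible by 4 → not a leap year

No


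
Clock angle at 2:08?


Hour hand = 2×30 + 8×0.5 = 64.0°
Minute hand = 8×6 = 48°
Difference = |64.0 - 48| = 16.0°

16.0°


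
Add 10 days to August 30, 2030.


September 9, 2030

Start: August 30, 2030
Add 10 days
August 30 → September 1: 31 - 30 + 1 = 2 days (10 - 2 = 8 left)
September 1 + 8 = September 9, 2030


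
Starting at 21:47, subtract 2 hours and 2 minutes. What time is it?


19:45

Start: 1307 minutes from midnight
Subtract: 122 minutes
Remaining: 1307 - 122 = 1185
Hours: 19, Minutes: 45


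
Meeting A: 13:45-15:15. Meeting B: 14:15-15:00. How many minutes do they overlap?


45 minutes

Meeting A: 825-915 (in minutes from midnight)
Meeting B: 855-900
Overlap start = max(825, 855) = 855
Overlap end = min(915, 900) = 900
Overlap = max(0, 900 - 855) = 45 min


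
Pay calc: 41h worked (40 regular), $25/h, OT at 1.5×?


Regular: 40h × $25 = $1000.00
Overtime: 41 - 40 = 1h
OT pay: 1h × $25 × 1.5 = $37.50
Total = $1000.00 + $37.50 = $1037.50

$1037.50


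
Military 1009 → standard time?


10:09 AM

Hour: 10
10 < 12 → AM


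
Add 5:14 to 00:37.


05:51

Start: 37 minutes from midnight
Add: 314 minutes
Total: 351 minutes
Hours: 351 ÷ 60 = 5 remainder 51


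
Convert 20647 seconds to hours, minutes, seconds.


Hours: 20647 ÷ 3600 = 5 remainder 2647
Minutes: 2647 ÷ 60 = 44 remainder 7
Seconds: 7

5h 44m 7s


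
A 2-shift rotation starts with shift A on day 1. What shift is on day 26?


Shift B

Shifts: A, B
Start: A (index 0)
Day 26: (0 + 26 - 1) mod 2
= 25 mod 2
= 1
Index 1 → shift B


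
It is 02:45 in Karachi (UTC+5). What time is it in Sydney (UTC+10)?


07:45

Time difference = UTC+10 - UTC+5 = +5 hours
New hour = (2 + 5) mod 24
= 7 mod 24 = 7
Minutes unchanged → 07:45


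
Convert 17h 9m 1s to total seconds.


Hours: 17 × 3600 = 61200
Minutes: 9 × 60 = 540
Seconds: 1
Total = 61200 + 540 + 1 = 61741

61741 seconds


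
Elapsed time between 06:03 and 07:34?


End time in minutes: 7×60 + 34 = 454
Start time in minutes: 6×60 + 3 = 363
Difference = 454 - 363 = 91 minutes
= 1 hours 31 minutes

1h 31m


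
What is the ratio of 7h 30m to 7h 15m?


Duration 1: 450 minutes
Duration 2: 435 minutes
Ratio = 450:435
GCD = 15
Simplified = 30:29
As a decimal: 30/29 ≈ 1.03

30:29 (1.03)


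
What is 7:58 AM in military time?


07:58

Input: 7:58 AM
AM hour stays: 7


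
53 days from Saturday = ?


Wednesday

Start: Saturday (index 5)
(5 + 53) mod 7
= 58 mod 7
= 2
Index 2 → Wednesday
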